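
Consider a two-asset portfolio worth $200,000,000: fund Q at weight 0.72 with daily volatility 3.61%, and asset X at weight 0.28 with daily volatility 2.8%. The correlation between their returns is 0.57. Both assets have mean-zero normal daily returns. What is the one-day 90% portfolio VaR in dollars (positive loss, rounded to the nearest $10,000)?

$7,980,000

σ_p² = 0.72²·3.61² + 0.28²·2.8² + 2·0.57·0.72·0.28·3.61·2.8 = 9.6936 (%²).
σ_p = √9.6936 = 3.113%.
At 90%, z = 1.282.
VaR = 1.282 × 3.113% = 3.991%; on $200,000,000 that is $7,982,000.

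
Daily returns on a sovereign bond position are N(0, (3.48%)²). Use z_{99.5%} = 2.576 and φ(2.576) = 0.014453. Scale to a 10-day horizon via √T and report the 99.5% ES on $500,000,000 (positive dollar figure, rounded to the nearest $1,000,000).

σ_{10d} = 3.48% × √10 = 11.005%.
ES multiplier = φ(z)/(1−α) = 0.014453/0.005 = 2.891.
ES = 11.005% × 2.891 = 31.815%; on $500,000,000: $159,075,000.

$159,000,000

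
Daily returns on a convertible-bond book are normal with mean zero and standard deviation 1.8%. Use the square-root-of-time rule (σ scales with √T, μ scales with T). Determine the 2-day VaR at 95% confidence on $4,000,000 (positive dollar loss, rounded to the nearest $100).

At 95%, z = 1.645.
σ_{2d} = 1.8% × √2 = 2.546%.
VaR = 1.645 × 2.546% = 4.188%.
On $4,000,000: 0.04188 × $4,000,000 = $167,520.

$167,500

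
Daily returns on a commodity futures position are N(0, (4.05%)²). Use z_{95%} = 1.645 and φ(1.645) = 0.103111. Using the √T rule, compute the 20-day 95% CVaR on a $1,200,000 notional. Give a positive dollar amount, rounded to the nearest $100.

σ_{20d} = 4.05% × √20 = 18.112%.
ES multiplier = φ(z)/(1−α) = 0.103111/0.05 = 2.062.
ES = 18.112% × 2.062 = 37.347%; on $1,200,000: $448,164.

$448,200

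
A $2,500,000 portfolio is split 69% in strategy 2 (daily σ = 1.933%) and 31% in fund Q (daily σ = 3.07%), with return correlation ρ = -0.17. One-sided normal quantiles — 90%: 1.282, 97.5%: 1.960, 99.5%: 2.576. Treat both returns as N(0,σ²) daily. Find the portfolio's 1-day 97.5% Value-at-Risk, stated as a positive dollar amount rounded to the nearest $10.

σ_p² = 0.69²·1.933² + 0.31²·3.07² + 2·-0.17·0.69·0.31·1.933·3.07 = 2.2531 (%²).
σ_p = √2.2531 = 1.501%.
VaR = 1.960 × 1.501% = 2.942%; on $2,500,000 that is $73,550.

$73,550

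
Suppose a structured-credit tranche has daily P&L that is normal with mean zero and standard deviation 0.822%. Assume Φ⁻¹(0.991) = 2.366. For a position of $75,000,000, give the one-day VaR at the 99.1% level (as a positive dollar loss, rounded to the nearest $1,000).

VaR = z·σ = 2.366 × 0.822% = 1.945%.
On $75,000,000: 0.01945 × $75,000,000 = $1,458,750.

$1,459,000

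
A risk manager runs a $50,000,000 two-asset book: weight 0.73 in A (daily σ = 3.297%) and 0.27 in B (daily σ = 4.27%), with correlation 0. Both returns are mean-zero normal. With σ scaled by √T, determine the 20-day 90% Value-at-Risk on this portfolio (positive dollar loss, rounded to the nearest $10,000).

$7,650,000

σ_p = √(0.73²·3.297² + 0.27²·4.27² + 2·0·0.73·0.27·3.297·4.27) = 2.669%.
σ_{20d} = 2.669% × √20 = 11.936%.
z(90%) = 1.282.
VaR = 1.282 × 11.936% = 15.302%; on $50,000,000 that is $7,651,000.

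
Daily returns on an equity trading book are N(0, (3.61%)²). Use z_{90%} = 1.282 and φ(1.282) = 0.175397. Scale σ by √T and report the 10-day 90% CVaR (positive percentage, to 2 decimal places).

σ_{10d} = 3.61% × √10 = 11.416%.
ES multiplier = φ(z)/(1−α) = 0.175397/0.1 = 1.754.
ES = 11.416% × 1.754 = 20.024%.

20.02%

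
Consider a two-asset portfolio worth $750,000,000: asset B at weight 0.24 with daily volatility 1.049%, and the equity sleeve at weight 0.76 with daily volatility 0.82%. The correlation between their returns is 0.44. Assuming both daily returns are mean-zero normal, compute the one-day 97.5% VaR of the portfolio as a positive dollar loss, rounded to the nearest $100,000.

σ_p² = 0.24²·1.049² + 0.76²·0.82² + 2·0.44·0.24·0.76·1.049·0.82 = 0.5898 (%²).
σ_p = √0.5898 = 0.768%.
At 97.5%, z = 1.960.
VaR = 1.960 × 0.768% = 1.505%; on $750,000,000 that is $11,287,500.

$11,300,000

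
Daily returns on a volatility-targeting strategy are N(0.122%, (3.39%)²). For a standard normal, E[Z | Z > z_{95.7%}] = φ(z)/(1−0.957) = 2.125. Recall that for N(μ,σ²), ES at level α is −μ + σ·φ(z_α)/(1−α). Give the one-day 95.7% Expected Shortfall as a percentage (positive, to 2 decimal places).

ES = −(0.122%) + 3.39% × 2.125 = 7.082%.

7.08%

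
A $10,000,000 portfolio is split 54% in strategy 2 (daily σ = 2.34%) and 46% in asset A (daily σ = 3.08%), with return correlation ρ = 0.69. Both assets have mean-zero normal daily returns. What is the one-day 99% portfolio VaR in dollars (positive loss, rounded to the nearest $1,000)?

$573,000

σ_p² = 0.54²·2.34² + 0.46²·3.08² + 2·0.69·0.54·0.46·2.34·3.08 = 6.0746 (%²).
σ_p = √6.0746 = 2.465%.
At 99%, z = 2.326.
VaR = 2.326 × 2.465% = 5.734%; on $10,000,000 that is $573,400.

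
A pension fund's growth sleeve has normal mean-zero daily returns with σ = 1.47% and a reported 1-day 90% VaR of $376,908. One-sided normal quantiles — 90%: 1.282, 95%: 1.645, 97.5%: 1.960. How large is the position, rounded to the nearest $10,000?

VaR as a fraction of value: z·σ = 1.282 × 1.47% = 1.88454%.
Position = $376,908 / 0.0188454 = $20,000,000.

$20,000,000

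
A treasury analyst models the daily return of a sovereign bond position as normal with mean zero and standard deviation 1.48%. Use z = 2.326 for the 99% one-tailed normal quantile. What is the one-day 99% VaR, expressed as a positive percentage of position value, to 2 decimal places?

VaR = z·σ = 2.326 × 1.48% = 3.442%.

3.44%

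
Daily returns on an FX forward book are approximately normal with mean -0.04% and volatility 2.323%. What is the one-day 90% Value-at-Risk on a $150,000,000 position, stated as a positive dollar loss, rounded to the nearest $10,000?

At 90% one-sided, z = 1.282.
VaR = −μ + z·σ = −(-0.04%) + 1.282 × 2.323% = 3.018%.
On $150,000,000: 0.03018 × $150,000,000 = $4,527,000.

$4,530,000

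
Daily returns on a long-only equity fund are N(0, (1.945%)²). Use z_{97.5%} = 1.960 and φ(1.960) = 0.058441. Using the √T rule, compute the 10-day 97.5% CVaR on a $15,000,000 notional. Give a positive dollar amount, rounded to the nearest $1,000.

σ_{10d} = 1.945% × √10 = 6.151%.
ES multiplier = φ(z)/(1−α) = 0.058441/0.025 = 2.338.
ES = 6.151% × 2.338 = 14.381%; on $15,000,000: $2,157,150.

$2,157,000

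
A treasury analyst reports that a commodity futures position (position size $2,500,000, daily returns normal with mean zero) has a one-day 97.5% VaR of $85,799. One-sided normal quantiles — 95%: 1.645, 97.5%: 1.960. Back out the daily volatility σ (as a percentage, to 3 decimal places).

1.751%

VaR as a fraction: $85,799 / $2,500,000 = 3.432%.
σ = VaR / z = 3.432% / 1.960 = 1.751%.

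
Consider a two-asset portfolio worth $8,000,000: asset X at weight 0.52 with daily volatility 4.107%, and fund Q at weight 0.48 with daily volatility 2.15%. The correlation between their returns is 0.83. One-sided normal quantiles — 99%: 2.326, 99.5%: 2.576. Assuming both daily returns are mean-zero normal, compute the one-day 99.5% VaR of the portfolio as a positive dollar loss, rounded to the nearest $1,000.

$628,000

σ_p² = 0.52²·4.107² + 0.48²·2.15² + 2·0.83·0.52·0.48·4.107·2.15 = 9.2846 (%²).
σ_p = √9.2846 = 3.047%.
VaR = 2.576 × 3.047% = 7.849%; on $8,000,000 that is $627,920.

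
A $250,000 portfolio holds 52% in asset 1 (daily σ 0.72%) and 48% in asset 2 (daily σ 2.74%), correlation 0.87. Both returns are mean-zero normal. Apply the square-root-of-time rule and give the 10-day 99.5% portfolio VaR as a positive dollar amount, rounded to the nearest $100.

$33,600

σ_p = √(0.52²·0.72² + 0.48²·2.74² + 2·0.87·0.52·0.48·0.72·2.74) = 1.651%.
σ_{10d} = 1.651% × √10 = 5.221%.
z(99.5%) = 2.576.
VaR = 2.576 × 5.221% = 13.449%; on $250,000 that is $33,622.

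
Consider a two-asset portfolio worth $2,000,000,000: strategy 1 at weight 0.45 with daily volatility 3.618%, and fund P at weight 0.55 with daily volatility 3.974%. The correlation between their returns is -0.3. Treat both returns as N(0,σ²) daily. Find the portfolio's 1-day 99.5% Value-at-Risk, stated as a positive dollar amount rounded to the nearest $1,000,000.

$119,000,000

σ_p² = 0.45²·3.618² + 0.55²·3.974² + 2·-0.3·0.45·0.55·3.618·3.974 = 5.2929 (%²).
σ_p = √5.2929 = 2.301%.
At 99.5%, z = 2.576.
VaR = 2.576 × 2.301% = 5.927%; on $2,000,000,000 that is $118,540,000.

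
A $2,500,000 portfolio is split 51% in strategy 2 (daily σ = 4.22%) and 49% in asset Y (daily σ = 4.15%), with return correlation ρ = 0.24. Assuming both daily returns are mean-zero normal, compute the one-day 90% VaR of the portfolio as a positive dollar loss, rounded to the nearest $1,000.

$106,000

σ_p² = 0.51²·4.22² + 0.49²·4.15² + 2·0.24·0.51·0.49·4.22·4.15 = 10.8678 (%²).
σ_p = √10.8678 = 3.297%.
At 90%, z = 1.282.
VaR = 1.282 × 3.297% = 4.227%; on $2,500,000 that is $105,675.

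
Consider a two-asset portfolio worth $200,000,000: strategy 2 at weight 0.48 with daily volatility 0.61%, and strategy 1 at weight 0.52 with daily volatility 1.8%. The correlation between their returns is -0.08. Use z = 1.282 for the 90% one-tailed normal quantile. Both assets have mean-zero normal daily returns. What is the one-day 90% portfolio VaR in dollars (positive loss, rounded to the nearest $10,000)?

σ_p² = 0.48²·0.61² + 0.52²·1.8² + 2·-0.08·0.48·0.52·0.61·1.8 = 0.9180 (%²).
σ_p = √0.9180 = 0.958%.
VaR = 1.282 × 0.958% = 1.228%; on $200,000,000 that is $2,456,000.

$2,460,000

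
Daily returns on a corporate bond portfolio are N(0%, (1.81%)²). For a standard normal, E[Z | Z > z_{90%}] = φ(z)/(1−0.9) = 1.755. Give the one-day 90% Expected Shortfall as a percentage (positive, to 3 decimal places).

3.177%

ES = 1.81% × 1.755 = 3.177%.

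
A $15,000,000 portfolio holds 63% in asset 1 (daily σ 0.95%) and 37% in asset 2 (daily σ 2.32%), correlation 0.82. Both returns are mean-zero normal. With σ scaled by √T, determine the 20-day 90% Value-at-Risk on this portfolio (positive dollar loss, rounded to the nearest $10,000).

$1,200,000

σ_p = √(0.63²·0.95² + 0.37²·2.32² + 2·0.82·0.63·0.37·0.95·2.32) = 1.392%.
σ_{20d} = 1.392% × √20 = 6.225%.
z(90%) = 1.282.
VaR = 1.282 × 6.225% = 7.980%; on $15,000,000 that is $1,197,000.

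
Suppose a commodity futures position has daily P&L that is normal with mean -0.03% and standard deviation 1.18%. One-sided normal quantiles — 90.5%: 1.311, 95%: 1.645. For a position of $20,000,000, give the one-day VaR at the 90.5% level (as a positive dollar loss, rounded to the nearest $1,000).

VaR = −μ + z·σ = −(-0.03%) + 1.311 × 1.18% = 1.577%.
On $20,000,000: 0.01577 × $20,000,000 = $315,400.

$315,000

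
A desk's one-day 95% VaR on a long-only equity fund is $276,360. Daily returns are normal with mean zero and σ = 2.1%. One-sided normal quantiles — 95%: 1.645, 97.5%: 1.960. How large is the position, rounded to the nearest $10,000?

$8,000,000

VaR as a fraction of value: z·σ = 1.645 × 2.1% = 3.4545%.
Position = $276,360 / 0.034545 = $8,000,000.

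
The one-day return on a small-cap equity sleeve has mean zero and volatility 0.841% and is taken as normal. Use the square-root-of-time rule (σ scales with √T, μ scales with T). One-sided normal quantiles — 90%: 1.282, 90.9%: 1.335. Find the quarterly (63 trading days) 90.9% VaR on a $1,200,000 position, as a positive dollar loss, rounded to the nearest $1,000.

$107,000

σ_{63d} = 0.841% × √63 = 6.675%.
VaR = 1.335 × 6.675% = 8.911%.
On $1,200,000: 0.08911 × $1,200,000 = $106,932.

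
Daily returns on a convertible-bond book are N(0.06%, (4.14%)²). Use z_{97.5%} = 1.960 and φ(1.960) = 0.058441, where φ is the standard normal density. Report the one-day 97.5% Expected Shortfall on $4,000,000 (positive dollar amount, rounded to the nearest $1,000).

$385,000

Tail multiplier: φ(z)/(1−α) = 0.058441 / 0.025 = 2.338.
ES = −(0.06%) + 4.14% × 2.338 = 9.619%.
On $4,000,000: 0.09619 × $4,000,000 = $384,760.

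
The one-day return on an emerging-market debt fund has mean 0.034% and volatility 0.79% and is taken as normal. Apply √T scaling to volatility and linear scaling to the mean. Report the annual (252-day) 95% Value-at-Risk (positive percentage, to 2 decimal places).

At 95%, z = 1.645.
σ_{252d} = 0.79% × √252 = 12.541%; μ_{252d} = 252 × 0.034% = 8.568%.
VaR = −(8.568%) + 1.645 × 12.541% = 12.062%.

12.06%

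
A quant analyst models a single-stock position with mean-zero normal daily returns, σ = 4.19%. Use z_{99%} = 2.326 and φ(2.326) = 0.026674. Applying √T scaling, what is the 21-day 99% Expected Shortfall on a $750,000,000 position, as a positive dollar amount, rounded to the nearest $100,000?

$384,100,000

σ_{21d} = 4.19% × √21 = 19.201%.
ES multiplier = φ(z)/(1−α) = 0.026674/0.01 = 2.667.
ES = 19.201% × 2.667 = 51.209%; on $750,000,000: $384,067,500.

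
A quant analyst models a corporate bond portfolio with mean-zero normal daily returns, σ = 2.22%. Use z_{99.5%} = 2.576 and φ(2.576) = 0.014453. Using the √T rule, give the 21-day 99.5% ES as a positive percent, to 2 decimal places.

29.41%

σ_{21d} = 2.22% × √21 = 10.173%.
ES multiplier = φ(z)/(1−α) = 0.014453/0.005 = 2.891.
ES = 10.173% × 2.891 = 29.410%.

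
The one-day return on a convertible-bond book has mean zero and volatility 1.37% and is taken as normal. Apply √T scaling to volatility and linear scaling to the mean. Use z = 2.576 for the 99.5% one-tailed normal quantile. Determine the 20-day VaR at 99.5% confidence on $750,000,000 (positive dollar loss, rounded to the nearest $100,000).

σ_{20d} = 1.37% × √20 = 6.127%.
VaR = 2.576 × 6.127% = 15.783%.
On $750,000,000: 0.15783 × $750,000,000 = $118,372,500.

$118,400,000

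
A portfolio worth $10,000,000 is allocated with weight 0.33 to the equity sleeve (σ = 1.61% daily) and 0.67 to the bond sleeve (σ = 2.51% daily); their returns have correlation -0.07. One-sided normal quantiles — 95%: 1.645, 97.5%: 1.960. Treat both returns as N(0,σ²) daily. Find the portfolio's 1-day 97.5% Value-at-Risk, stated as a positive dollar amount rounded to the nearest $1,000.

$339,000

σ_p² = 0.33²·1.61² + 0.67²·2.51² + 2·-0.07·0.33·0.67·1.61·2.51 = 2.9853 (%²).
σ_p = √2.9853 = 1.728%.
VaR = 1.960 × 1.728% = 3.387%; on $10,000,000 that is $338,700.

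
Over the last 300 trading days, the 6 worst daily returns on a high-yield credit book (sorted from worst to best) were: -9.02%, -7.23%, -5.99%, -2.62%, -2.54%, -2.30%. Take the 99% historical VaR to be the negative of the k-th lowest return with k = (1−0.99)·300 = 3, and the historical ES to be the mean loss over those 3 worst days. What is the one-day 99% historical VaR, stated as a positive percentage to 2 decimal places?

5.99%

k = 3; the 3rd lowest return is -5.99%, so VaR = 5.99%.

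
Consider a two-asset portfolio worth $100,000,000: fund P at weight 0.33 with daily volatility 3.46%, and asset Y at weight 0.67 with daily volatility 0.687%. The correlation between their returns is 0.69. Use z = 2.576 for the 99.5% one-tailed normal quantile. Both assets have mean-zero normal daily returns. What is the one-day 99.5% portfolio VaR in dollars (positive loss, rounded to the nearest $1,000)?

σ_p² = 0.33²·3.46² + 0.67²·0.687² + 2·0.69·0.33·0.67·3.46·0.687 = 2.2408 (%²).
σ_p = √2.2408 = 1.497%.
VaR = 2.576 × 1.497% = 3.856%; on $100,000,000 that is $3,856,000.

$3,856,000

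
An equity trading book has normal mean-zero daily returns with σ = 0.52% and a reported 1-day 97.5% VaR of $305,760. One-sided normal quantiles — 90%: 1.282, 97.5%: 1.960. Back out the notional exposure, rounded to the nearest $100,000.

$30,000,000

VaR as a fraction of value: z·σ = 1.960 × 0.52% = 1.0192%.
Position = $305,760 / 0.010192 = $30,000,000.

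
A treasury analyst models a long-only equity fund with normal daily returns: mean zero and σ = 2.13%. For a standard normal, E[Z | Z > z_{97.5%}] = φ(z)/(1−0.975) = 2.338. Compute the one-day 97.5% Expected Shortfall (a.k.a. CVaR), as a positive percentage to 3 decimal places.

4.980%

ES = 2.13% × 2.338 = 4.980%.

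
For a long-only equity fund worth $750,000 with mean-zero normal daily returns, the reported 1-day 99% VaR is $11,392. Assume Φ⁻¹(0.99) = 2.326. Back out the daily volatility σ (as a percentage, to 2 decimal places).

VaR as a fraction: $11,392 / $750,000 = 1.519%.
σ = VaR / z = 1.519% / 2.326 = 0.653%.

0.65%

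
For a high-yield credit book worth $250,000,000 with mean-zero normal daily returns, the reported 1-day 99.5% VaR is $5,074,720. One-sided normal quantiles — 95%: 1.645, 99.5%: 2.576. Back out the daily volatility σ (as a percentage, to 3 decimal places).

0.788%

VaR as a fraction: $5,074,720 / $250,000,000 = 2.030%.
σ = VaR / z = 2.030% / 2.576 = 0.788%.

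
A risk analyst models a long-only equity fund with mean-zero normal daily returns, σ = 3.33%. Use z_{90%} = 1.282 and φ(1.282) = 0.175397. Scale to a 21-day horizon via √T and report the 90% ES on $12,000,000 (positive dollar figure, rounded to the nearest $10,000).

$3,210,000

σ_{21d} = 3.33% × √21 = 15.260%.
ES multiplier = φ(z)/(1−α) = 0.175397/0.1 = 1.754.
ES = 15.260% × 1.754 = 26.766%; on $12,000,000: $3,211,920.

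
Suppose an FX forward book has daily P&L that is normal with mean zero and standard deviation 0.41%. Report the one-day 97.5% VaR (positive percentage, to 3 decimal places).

At 97.5% one-sided, z = 1.960.
VaR = z·σ = 1.960 × 0.41% = 0.804%.

0.804%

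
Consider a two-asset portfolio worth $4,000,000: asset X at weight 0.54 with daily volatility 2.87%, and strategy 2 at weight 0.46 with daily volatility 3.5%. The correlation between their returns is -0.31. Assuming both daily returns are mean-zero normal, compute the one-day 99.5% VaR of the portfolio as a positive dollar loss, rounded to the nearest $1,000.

σ_p² = 0.54²·2.87² + 0.46²·3.5² + 2·-0.31·0.54·0.46·2.87·3.5 = 3.4470 (%²).
σ_p = √3.4470 = 1.857%.
At 99.5%, z = 2.576.
VaR = 2.576 × 1.857% = 4.784%; on $4,000,000 that is $191,360.

$191,000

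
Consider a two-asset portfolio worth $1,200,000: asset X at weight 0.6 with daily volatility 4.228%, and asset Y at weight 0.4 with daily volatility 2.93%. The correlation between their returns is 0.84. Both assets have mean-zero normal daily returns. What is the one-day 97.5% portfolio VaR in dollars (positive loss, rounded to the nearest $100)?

$84,200

σ_p² = 0.6²·4.228² + 0.4²·2.93² + 2·0.84·0.6·0.4·4.228·2.93 = 12.8038 (%²).
σ_p = √12.8038 = 3.578%.
At 97.5%, z = 1.960.
VaR = 1.960 × 3.578% = 7.013%; on $1,200,000 that is $84,156.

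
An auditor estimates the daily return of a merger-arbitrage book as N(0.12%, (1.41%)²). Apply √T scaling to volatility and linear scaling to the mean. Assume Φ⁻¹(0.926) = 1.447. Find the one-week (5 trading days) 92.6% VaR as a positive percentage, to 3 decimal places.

σ_{5d} = 1.41% × √5 = 3.153%; μ_{5d} = 5 × 0.12% = 0.600%.
VaR = −(0.600%) + 1.447 × 3.153% = 3.962%.

3.962%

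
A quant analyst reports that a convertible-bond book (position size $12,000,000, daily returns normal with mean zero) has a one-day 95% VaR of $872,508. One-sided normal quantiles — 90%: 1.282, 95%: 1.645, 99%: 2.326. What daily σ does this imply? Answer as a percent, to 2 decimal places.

VaR as a fraction: $872,508 / $12,000,000 = 7.271%.
σ = VaR / z = 7.271% / 1.645 = 4.420%.

4.42%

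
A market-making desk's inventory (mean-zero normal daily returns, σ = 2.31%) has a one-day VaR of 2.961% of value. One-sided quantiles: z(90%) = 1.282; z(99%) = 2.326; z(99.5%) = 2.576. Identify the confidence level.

Implied z = VaR/σ = 2.961 / 2.31 = 1.282.
This matches z(90%) = 1.282.

90%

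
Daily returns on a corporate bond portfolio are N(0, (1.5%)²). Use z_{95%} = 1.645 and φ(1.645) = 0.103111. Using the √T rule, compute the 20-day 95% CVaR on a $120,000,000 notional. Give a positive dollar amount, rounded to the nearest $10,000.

σ_{20d} = 1.5% × √20 = 6.708%.
ES multiplier = φ(z)/(1−α) = 0.103111/0.05 = 2.062.
ES = 6.708% × 2.062 = 13.832%; on $120,000,000: $16,598,400.

$16,600,000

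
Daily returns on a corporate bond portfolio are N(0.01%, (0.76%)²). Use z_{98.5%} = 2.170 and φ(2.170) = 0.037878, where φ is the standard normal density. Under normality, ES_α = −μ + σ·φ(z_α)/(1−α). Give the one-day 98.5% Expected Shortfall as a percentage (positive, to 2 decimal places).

Tail multiplier: φ(z)/(1−α) = 0.037878 / 0.015 = 2.525.
ES = −(0.01%) + 0.76% × 2.525 = 1.909%.

1.91%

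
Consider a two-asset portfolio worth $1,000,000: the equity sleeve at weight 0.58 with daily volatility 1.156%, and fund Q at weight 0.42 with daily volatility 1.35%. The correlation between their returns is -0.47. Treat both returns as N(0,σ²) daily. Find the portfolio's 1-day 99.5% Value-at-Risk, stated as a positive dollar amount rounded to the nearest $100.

$16,600

σ_p² = 0.58²·1.156² + 0.42²·1.35² + 2·-0.47·0.58·0.42·1.156·1.35 = 0.4137 (%²).
σ_p = √0.4137 = 0.643%.
At 99.5%, z = 2.576.
VaR = 2.576 × 0.643% = 1.656%; on $1,000,000 that is $16,560.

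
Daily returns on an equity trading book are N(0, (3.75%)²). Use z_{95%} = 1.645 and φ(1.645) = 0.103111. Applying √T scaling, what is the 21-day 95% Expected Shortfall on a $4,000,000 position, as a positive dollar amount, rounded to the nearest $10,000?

σ_{21d} = 3.75% × √21 = 17.185%.
ES multiplier = φ(z)/(1−α) = 0.103111/0.05 = 2.062.
ES = 17.185% × 2.062 = 35.435%; on $4,000,000: $1,417,400.

$1,420,000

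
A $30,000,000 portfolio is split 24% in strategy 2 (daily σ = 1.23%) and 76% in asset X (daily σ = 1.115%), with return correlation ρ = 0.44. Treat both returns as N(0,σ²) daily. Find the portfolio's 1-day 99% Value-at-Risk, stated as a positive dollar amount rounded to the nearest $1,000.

σ_p² = 0.24²·1.23² + 0.76²·1.115² + 2·0.44·0.24·0.76·1.23·1.115 = 1.0254 (%²).
σ_p = √1.0254 = 1.013%.
At 99%, z = 2.326.
VaR = 2.326 × 1.013% = 2.356%; on $30,000,000 that is $706,800.

$707,000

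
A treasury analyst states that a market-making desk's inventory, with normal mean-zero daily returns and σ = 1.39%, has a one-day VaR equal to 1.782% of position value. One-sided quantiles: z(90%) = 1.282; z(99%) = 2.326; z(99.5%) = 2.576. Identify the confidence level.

90%

Implied z = VaR/σ = 1.782 / 1.39 = 1.282.
This matches z(90%) = 1.282.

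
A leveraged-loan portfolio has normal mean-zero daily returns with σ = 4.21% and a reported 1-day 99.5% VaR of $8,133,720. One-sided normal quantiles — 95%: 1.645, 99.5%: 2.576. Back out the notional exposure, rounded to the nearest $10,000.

VaR as a fraction of value: z·σ = 2.576 × 4.21% = 10.845%.
Position = $8,133,720 / 0.10845 = $75,000,000.

$75,000,000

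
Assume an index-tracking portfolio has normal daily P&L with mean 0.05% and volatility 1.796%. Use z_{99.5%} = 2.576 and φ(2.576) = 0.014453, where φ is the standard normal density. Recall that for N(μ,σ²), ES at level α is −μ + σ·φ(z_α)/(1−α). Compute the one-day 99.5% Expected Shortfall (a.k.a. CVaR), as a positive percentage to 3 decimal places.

5.142%

Tail multiplier: φ(z)/(1−α) = 0.014453 / 0.005 = 2.891.
ES = −(0.05%) + 1.796% × 2.891 = 5.142%.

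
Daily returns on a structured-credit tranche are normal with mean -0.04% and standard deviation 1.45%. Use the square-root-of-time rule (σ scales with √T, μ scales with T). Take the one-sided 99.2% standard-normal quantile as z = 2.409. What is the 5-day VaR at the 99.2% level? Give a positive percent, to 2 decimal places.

σ_{5d} = 1.45% × √5 = 3.242%; μ_{5d} = 5 × -0.04% = -0.200%.
VaR = −(-0.200%) + 2.409 × 3.242% = 8.010%.

8.01%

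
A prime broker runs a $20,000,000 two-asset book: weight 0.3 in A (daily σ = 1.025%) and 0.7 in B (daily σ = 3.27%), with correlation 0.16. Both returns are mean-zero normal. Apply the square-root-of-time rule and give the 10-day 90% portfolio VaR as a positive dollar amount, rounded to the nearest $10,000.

$1,910,000

σ_p = √(0.3²·1.025² + 0.7²·3.27² + 2·0.16·0.3·0.7·1.025·3.27) = 2.358%.
σ_{10d} = 2.358% × √10 = 7.457%.
z(90%) = 1.282.
VaR = 1.282 × 7.457% = 9.560%; on $20,000,000 that is $1,912,000.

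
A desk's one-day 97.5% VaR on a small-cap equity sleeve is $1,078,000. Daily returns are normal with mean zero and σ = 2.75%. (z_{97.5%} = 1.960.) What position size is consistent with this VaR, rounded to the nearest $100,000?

VaR as a fraction of value: z·σ = 1.960 × 2.75% = 5.39%.
Position = $1,078,000 / 0.0539 = $20,000,000.

$20,000,000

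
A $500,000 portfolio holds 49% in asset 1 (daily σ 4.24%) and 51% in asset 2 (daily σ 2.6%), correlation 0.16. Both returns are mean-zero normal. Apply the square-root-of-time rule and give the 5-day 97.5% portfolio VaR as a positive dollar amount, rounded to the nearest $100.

$57,800

σ_p = √(0.49²·4.24² + 0.51²·2.6² + 2·0.16·0.49·0.51·4.24·2.6) = 2.637%.
σ_{5d} = 2.637% × √5 = 5.897%.
z(97.5%) = 1.960.
VaR = 1.960 × 5.897% = 11.558%; on $500,000 that is $57,790.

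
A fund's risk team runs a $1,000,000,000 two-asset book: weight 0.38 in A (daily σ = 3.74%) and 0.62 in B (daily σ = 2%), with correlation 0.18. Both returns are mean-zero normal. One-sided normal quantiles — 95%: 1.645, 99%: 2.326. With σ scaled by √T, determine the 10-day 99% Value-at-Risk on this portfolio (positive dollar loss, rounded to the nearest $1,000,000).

$151,000,000

σ_p = √(0.38²·3.74² + 0.62²·2² + 2·0.18·0.38·0.62·3.74·2) = 2.047%.
σ_{10d} = 2.047% × √10 = 6.473%.
VaR = 2.326 × 6.473% = 15.056%; on $1,000,000,000 that is $150,560,000.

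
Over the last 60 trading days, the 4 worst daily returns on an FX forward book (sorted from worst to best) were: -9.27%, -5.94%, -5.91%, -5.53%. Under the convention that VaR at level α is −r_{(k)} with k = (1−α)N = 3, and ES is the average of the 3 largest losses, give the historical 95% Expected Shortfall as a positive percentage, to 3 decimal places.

7.040%

The 3 worst returns sum to -21.12%.
ES = −(-21.12%) / 3 = 7.04% ≈ 7.040%.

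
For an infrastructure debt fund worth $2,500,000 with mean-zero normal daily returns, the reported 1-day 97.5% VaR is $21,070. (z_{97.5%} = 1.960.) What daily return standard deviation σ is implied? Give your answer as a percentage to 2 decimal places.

0.43%

VaR as a fraction: $21,070 / $2,500,000 = 0.843%.
σ = VaR / z = 0.843% / 1.960 = 0.430%.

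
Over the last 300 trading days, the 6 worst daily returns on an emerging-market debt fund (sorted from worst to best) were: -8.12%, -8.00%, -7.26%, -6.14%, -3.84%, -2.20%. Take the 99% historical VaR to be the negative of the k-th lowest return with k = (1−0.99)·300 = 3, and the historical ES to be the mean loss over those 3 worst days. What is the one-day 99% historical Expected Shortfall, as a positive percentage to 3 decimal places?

The 3 worst returns sum to -23.38%.
ES = −(-23.38%) / 3 = 7.7933…% ≈ 7.793%.

7.793%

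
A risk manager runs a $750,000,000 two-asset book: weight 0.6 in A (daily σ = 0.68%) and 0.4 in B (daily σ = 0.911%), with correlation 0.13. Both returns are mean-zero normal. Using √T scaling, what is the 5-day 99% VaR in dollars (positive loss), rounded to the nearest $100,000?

σ_p = √(0.6²·0.68² + 0.4²·0.911² + 2·0.13·0.6·0.4·0.68·0.911) = 0.581%.
σ_{5d} = 0.581% × √5 = 1.299%.
z(99%) = 2.326.
VaR = 2.326 × 1.299% = 3.021%; on $750,000,000 that is $22,657,500.

$22,700,000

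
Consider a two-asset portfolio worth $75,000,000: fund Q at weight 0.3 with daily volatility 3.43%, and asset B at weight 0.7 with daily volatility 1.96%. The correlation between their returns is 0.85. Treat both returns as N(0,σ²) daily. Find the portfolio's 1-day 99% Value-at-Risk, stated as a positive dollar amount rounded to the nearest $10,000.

$4,030,000

σ_p² = 0.3²·3.43² + 0.7²·1.96² + 2·0.85·0.3·0.7·3.43·1.96 = 5.3413 (%²).
σ_p = √5.3413 = 2.311%.
At 99%, z = 2.326.
VaR = 2.326 × 2.311% = 5.375%; on $75,000,000 that is $4,031,250.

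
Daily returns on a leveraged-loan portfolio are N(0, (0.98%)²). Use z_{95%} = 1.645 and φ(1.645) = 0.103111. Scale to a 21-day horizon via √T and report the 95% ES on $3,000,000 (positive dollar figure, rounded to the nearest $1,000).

σ_{21d} = 0.98% × √21 = 4.491%.
ES multiplier = φ(z)/(1−α) = 0.103111/0.05 = 2.062.
ES = 4.491% × 2.062 = 9.260%; on $3,000,000: $277,800.

$278,000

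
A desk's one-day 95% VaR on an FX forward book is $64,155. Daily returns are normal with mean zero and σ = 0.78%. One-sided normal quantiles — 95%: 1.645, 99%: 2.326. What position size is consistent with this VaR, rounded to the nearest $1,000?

$5,000,000

VaR as a fraction of value: z·σ = 1.645 × 0.78% = 1.2831%.
Position = $64,155 / 0.012831 = $5,000,000.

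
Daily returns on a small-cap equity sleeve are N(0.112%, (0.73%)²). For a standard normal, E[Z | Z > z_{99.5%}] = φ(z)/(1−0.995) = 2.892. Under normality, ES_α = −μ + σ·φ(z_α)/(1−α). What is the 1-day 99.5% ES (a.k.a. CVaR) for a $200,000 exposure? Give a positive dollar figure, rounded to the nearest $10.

$4,000

ES = −(0.112%) + 0.73% × 2.892 = 1.999%.
On $200,000: 0.01999 × $200,000 = $3,998.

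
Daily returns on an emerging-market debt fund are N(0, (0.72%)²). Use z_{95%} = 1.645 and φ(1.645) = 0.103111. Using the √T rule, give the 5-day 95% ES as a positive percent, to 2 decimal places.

σ_{5d} = 0.72% × √5 = 1.610%.
ES multiplier = φ(z)/(1−α) = 0.103111/0.05 = 2.062.
ES = 1.610% × 2.062 = 3.320%.

3.32%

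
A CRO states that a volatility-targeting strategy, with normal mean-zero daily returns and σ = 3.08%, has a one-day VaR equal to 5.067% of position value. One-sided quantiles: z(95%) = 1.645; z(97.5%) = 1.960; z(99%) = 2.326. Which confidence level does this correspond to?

Implied z = VaR/σ = 5.067 / 3.08 = 1.645.
This matches z(95%) = 1.645.

95%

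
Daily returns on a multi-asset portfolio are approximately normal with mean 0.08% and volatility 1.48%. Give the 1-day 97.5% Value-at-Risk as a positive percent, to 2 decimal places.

At 97.5% one-sided, z = 1.960.
VaR = −μ + z·σ = −(0.08%) + 1.960 × 1.48% = 2.821%.

2.82%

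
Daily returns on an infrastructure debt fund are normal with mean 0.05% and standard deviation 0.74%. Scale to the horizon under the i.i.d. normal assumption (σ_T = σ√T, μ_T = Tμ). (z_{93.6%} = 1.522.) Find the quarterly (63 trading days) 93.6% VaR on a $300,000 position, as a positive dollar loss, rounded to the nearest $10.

σ_{63d} = 0.74% × √63 = 5.874%; μ_{63d} = 63 × 0.05% = 3.150%.
VaR = −(3.150%) + 1.522 × 5.874% = 5.790%.
On $300,000: 0.05790 × $300,000 = $17,370.

$17,370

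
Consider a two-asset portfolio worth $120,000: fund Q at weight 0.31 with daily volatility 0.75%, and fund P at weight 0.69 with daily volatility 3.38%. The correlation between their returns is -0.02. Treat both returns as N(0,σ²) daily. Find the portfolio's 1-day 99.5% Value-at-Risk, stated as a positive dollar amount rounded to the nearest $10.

σ_p² = 0.31²·0.75² + 0.69²·3.38² + 2·-0.02·0.31·0.69·0.75·3.38 = 5.4715 (%²).
σ_p = √5.4715 = 2.339%.
At 99.5%, z = 2.576.
VaR = 2.576 × 2.339% = 6.025%; on $120,000 that is $7,230.

$7,230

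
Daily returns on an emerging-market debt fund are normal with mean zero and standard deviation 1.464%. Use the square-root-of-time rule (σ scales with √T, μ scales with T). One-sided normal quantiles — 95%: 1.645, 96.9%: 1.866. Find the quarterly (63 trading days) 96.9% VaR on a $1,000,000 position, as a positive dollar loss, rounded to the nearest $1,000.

σ_{63d} = 1.464% × √63 = 11.620%.
VaR = 1.866 × 11.620% = 21.683%.
On $1,000,000: 0.21683 × $1,000,000 = $216,830.

$217,000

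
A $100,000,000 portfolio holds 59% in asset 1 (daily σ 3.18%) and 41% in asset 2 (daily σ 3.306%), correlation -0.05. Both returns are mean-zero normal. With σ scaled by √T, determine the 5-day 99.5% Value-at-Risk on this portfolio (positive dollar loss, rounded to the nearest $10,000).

σ_p = √(0.59²·3.18² + 0.41²·3.306² + 2·-0.05·0.59·0.41·3.18·3.306) = 2.259%.
σ_{5d} = 2.259% × √5 = 5.051%.
z(99.5%) = 2.576.
VaR = 2.576 × 5.051% = 13.011%; on $100,000,000 that is $13,011,000.

$13,010,000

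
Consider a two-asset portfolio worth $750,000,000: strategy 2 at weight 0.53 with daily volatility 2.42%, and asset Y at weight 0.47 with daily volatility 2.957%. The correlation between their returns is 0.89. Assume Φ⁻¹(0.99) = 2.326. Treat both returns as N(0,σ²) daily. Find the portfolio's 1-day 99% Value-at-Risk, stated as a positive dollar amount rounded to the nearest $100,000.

σ_p² = 0.53²·2.42² + 0.47²·2.957² + 2·0.89·0.53·0.47·2.42·2.957 = 6.7495 (%²).
σ_p = √6.7495 = 2.598%.
VaR = 2.326 × 2.598% = 6.043%; on $750,000,000 that is $45,322,500.

$45,300,000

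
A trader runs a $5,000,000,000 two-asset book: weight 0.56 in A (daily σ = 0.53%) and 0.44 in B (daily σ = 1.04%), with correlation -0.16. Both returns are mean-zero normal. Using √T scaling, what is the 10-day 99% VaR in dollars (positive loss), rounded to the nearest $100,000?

$185,400,000

σ_p = √(0.56²·0.53² + 0.44²·1.04² + 2·-0.16·0.56·0.44·0.53·1.04) = 0.504%.
σ_{10d} = 0.504% × √10 = 1.594%.
z(99%) = 2.326.
VaR = 2.326 × 1.594% = 3.708%; on $5,000,000,000 that is $185,400,000.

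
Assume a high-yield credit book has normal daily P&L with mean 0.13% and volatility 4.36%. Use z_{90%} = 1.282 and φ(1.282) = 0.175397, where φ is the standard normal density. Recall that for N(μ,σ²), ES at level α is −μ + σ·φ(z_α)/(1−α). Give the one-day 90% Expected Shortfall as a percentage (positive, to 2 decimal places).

Tail multiplier: φ(z)/(1−α) = 0.175397 / 0.1 = 1.754.
ES = −(0.13%) + 4.36% × 1.754 = 7.517%.

7.52%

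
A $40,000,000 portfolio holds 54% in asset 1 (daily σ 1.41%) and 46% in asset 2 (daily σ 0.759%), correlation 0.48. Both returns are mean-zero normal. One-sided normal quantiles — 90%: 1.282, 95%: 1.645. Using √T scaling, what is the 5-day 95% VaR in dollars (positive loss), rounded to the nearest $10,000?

$1,440,000

σ_p = √(0.54²·1.41² + 0.46²·0.759² + 2·0.48·0.54·0.46·1.41·0.759) = 0.978%.
σ_{5d} = 0.978% × √5 = 2.187%.
VaR = 1.645 × 2.187% = 3.598%; on $40,000,000 that is $1,439,200.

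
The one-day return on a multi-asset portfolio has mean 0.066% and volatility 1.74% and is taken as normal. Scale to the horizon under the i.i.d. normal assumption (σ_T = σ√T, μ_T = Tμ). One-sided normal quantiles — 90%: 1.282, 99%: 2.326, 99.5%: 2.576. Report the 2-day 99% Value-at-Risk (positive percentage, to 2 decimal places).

5.59%

σ_{2d} = 1.74% × √2 = 2.461%; μ_{2d} = 2 × 0.066% = 0.132%.
VaR = −(0.132%) + 2.326 × 2.461% = 5.592%.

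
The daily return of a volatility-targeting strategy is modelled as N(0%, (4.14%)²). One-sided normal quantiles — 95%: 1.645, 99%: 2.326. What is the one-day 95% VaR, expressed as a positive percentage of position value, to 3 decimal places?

6.810%

VaR = z·σ = 1.645 × 4.14% = 6.810%.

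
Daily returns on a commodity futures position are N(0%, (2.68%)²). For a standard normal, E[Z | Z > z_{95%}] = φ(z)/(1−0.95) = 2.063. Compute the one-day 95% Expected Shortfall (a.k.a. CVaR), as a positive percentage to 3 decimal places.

5.529%

ES = 2.68% × 2.063 = 5.529%.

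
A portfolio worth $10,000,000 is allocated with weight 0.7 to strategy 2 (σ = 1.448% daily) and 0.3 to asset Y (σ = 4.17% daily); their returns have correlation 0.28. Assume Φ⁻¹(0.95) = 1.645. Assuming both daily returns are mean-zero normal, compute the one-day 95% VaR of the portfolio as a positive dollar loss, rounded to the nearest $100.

$298,900

σ_p² = 0.7²·1.448² + 0.3²·4.17² + 2·0.28·0.7·0.3·1.448·4.17 = 3.3025 (%²).
σ_p = √3.3025 = 1.817%.
VaR = 1.645 × 1.817% = 2.989%; on $10,000,000 that is $298,900.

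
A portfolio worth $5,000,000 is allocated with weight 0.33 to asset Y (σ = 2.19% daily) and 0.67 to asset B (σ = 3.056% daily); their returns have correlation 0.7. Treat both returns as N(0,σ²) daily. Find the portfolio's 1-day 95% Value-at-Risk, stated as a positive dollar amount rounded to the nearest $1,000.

$214,000

σ_p² = 0.33²·2.19² + 0.67²·3.056² + 2·0.7·0.33·0.67·2.19·3.056 = 6.7863 (%²).
σ_p = √6.7863 = 2.605%.
At 95%, z = 1.645.
VaR = 1.645 × 2.605% = 4.285%; on $5,000,000 that is $214,250.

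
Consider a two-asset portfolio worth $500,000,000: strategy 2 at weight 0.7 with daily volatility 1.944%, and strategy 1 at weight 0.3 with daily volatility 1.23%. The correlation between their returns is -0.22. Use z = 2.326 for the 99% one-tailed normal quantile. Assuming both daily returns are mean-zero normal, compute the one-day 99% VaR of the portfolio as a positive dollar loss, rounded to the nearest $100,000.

σ_p² = 0.7²·1.944² + 0.3²·1.23² + 2·-0.22·0.7·0.3·1.944·1.23 = 1.7670 (%²).
σ_p = √1.7670 = 1.329%.
VaR = 2.326 × 1.329% = 3.091%; on $500,000,000 that is $15,455,000.

$15,500,000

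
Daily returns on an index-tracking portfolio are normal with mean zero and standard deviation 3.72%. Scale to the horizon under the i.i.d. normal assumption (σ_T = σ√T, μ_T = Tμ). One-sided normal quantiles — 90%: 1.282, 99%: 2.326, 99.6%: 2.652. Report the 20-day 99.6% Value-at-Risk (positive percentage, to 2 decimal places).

σ_{20d} = 3.72% × √20 = 16.636%.
VaR = 2.652 × 16.636% = 44.119%.

44.12%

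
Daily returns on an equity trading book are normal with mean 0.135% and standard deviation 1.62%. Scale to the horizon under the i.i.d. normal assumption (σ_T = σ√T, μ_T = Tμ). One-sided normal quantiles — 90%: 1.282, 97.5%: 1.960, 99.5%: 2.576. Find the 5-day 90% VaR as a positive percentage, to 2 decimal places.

σ_{5d} = 1.62% × √5 = 3.622%; μ_{5d} = 5 × 0.135% = 0.675%.
VaR = −(0.675%) + 1.282 × 3.622% = 3.968%.

3.97%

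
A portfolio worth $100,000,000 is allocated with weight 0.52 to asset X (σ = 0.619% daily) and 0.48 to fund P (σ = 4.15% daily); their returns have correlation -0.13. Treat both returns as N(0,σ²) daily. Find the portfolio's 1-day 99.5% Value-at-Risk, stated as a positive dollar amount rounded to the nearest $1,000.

$5,090,000

σ_p² = 0.52²·0.619² + 0.48²·4.15² + 2·-0.13·0.52·0.48·0.619·4.15 = 3.9050 (%²).
σ_p = √3.9050 = 1.976%.
At 99.5%, z = 2.576.
VaR = 2.576 × 1.976% = 5.090%; on $100,000,000 that is $5,090,000.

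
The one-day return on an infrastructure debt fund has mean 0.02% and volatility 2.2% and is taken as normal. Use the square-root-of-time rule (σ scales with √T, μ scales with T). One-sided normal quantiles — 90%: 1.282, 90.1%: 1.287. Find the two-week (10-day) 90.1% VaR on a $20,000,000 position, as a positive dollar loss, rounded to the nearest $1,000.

$1,751,000

σ_{10d} = 2.2% × √10 = 6.957%; μ_{10d} = 10 × 0.02% = 0.200%.
VaR = −(0.200%) + 1.287 × 6.957% = 8.754%.
On $20,000,000: 0.08754 × $20,000,000 = $1,750,800.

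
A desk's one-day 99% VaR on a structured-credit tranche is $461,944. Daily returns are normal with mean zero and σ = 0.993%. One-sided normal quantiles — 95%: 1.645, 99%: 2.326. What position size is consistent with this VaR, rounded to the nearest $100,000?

VaR as a fraction of value: z·σ = 2.326 × 0.993% = 2.30972%.
Position = $461,944 / 0.0230972 = $20,000,017.

$20,000,000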